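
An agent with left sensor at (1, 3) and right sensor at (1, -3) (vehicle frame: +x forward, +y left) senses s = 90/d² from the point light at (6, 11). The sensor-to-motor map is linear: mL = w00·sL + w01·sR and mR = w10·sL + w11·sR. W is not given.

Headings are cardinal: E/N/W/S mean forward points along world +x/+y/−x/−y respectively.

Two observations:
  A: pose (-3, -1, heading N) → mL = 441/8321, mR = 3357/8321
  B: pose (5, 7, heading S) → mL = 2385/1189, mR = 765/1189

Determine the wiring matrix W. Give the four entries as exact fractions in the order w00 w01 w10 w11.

1 -1/2 -1/2 1

obs A: pose=(-3,-1,N) → sL=18/53, sR=90/157, mL=441/8321, mR=3357/8321
obs B: pose=(5,7,S) → sL=90/29, sR=90/41, mL=2385/1189, mR=765/1189
sensor matrix S = [[18/53, 90/157], [90/29, 90/41]]; det S = -10225440/9893669
solve [mL_A; mL_B] = S·[w00; w01] and [mR_A; mR_B] = S·[w10; w11]:
  w00 = 1, w01 = -1/2, w10 = -1/2, w11 = 1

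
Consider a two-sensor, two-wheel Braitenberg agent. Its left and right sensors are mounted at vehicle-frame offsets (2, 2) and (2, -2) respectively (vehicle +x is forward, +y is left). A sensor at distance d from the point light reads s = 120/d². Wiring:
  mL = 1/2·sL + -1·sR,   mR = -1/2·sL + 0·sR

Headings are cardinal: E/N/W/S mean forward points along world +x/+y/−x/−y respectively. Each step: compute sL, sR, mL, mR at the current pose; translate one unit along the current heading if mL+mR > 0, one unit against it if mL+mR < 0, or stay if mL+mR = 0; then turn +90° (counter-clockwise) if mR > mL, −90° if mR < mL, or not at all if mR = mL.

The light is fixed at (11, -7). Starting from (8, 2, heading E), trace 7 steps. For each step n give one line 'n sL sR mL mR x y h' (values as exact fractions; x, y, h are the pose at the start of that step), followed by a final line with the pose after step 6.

0 60/61 12/5 -582/305 -30/61 8 2 E
1 120/157 24/25 -2268/3925 -60/157 7 2 N
2 5/3 15/17 -5/102 -5/6 7 1 W
3 24/25 120/101 -1788/2525 -12/25 8 1 N
4 12/5 60/53 18/265 -6/5 8 0 W
5 120/97 40/27 -2260/2619 -60/97 9 0 N
6 15/4 3/2 3/8 -15/8 9 -1 W
final 10 -1 N

n=0: pose=(8,2,E); sL=60/61, sR=12/5; mL=-582/305, mR=-30/61; mL+mR=-12/5 → advance -1; mR−mL=432/305 → turn +1·90°
n=1: pose=(7,2,N); sL=120/157, sR=24/25; mL=-2268/3925, mR=-60/157; mL+mR=-24/25 → advance -1; mR−mL=768/3925 → turn +1·90°
n=2: pose=(7,1,W); sL=5/3, sR=15/17; mL=-5/102, mR=-5/6; mL+mR=-15/17 → advance -1; mR−mL=-40/51 → turn -1·90°
n=3: pose=(8,1,N); sL=24/25, sR=120/101; mL=-1788/2525, mR=-12/25; mL+mR=-120/101 → advance -1; mR−mL=576/2525 → turn +1·90°
n=4: pose=(8,0,W); sL=12/5, sR=60/53; mL=18/265, mR=-6/5; mL+mR=-60/53 → advance -1; mR−mL=-336/265 → turn -1·90°
n=5: pose=(9,0,N); sL=120/97, sR=40/27; mL=-2260/2619, mR=-60/97; mL+mR=-40/27 → advance -1; mR−mL=640/2619 → turn +1·90°
n=6: pose=(9,-1,W); sL=15/4, sR=3/2; mL=3/8, mR=-15/8; mL+mR=-3/2 → advance -1; mR−mL=-9/4 → turn -1·90°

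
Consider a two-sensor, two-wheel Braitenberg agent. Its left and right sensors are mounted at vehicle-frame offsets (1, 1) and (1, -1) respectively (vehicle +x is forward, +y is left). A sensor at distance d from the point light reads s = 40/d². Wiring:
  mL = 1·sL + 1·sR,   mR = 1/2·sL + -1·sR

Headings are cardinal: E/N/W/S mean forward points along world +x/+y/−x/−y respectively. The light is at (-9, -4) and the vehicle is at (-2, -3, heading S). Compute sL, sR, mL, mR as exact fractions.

left sensor world pos  = (-1, -4); dL² = 64
right sensor world pos = (-3, -4); dR² = 36
sL = 40/64 = 5/8
sR = 40/36 = 10/9
mL = 1·sL + 1·sR = 125/72
mR = 1/2·sL + -1·sR = -115/144

5/8 10/9 125/72 -115/144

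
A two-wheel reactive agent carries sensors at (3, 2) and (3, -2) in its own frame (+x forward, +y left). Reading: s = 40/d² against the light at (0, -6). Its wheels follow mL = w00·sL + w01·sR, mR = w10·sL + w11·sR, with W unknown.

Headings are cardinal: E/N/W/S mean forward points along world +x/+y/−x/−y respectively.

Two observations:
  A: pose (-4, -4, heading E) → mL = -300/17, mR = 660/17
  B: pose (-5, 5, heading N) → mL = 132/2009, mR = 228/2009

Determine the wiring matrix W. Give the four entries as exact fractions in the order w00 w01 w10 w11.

1 -1/2 -1/2 1

obs A: pose=(-4,-4,E) → sL=40/17, sR=40, mL=-300/17, mR=660/17
obs B: pose=(-5,5,N) → sL=8/49, sR=8/41, mL=132/2009, mR=228/2009
sensor matrix S = [[40/17, 40], [8/49, 8/41]]; det S = -207360/34153
solve [mL_A; mL_B] = S·[w00; w01] and [mR_A; mR_B] = S·[w10; w11]:
  w00 = 1, w01 = -1/2, w10 = -1/2, w11 = 1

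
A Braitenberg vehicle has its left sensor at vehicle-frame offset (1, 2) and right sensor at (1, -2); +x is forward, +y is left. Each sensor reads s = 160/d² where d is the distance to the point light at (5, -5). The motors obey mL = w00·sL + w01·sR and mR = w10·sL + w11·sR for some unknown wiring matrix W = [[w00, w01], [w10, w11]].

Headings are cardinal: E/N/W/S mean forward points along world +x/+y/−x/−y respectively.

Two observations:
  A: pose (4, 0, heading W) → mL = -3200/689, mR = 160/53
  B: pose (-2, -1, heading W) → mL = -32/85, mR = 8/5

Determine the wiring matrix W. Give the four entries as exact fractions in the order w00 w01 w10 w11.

-1/2 1/2 0 1

obs A: pose=(4,0,W) → sL=160/13, sR=160/53, mL=-3200/689, mR=160/53
obs B: pose=(-2,-1,W) → sL=40/17, sR=8/5, mL=-32/85, mR=8/5
sensor matrix S = [[160/13, 160/53], [40/17, 8/5]]; det S = 147456/11713
solve [mL_A; mL_B] = S·[w00; w01] and [mR_A; mR_B] = S·[w10; w11]:
  w00 = -1/2, w01 = 1/2, w10 = 0, w11 = 1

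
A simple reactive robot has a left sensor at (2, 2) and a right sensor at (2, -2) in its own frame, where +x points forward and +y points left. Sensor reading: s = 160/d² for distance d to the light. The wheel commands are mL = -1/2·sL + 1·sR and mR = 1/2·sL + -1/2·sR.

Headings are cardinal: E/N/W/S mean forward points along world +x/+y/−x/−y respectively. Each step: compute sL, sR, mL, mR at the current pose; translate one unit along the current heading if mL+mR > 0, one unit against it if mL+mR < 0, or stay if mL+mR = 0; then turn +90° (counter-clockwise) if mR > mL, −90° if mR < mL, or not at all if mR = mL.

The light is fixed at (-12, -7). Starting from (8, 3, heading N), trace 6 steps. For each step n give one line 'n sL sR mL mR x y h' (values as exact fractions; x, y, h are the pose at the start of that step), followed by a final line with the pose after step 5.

0 40/117 40/157 1540/18369 800/18369 8 3 N
1 160/653 32/113 11856/73789 -1408/73789 8 4 E
2 16/61 80/221 3112/13481 -672/13481 9 4 S
3 32/85 32/101 1104/8585 256/8585 9 3 W
4 40/117 40/157 1540/18369 800/18369 8 3 N
5 160/653 32/113 11856/73789 -1408/73789 8 4 E
final 9 4 S

n=0: pose=(8,3,N); sL=40/117, sR=40/157; mL=1540/18369, mR=800/18369; mL+mR=20/157 → advance +1; mR−mL=-740/18369 → turn -1·90°
n=1: pose=(8,4,E); sL=160/653, sR=32/113; mL=11856/73789, mR=-1408/73789; mL+mR=16/113 → advance +1; mR−mL=-13264/73789 → turn -1·90°
n=2: pose=(9,4,S); sL=16/61, sR=80/221; mL=3112/13481, mR=-672/13481; mL+mR=40/221 → advance +1; mR−mL=-3784/13481 → turn -1·90°
n=3: pose=(9,3,W); sL=32/85, sR=32/101; mL=1104/8585, mR=256/8585; mL+mR=16/101 → advance +1; mR−mL=-848/8585 → turn -1·90°
n=4: pose=(8,3,N); sL=40/117, sR=40/157; mL=1540/18369, mR=800/18369; mL+mR=20/157 → advance +1; mR−mL=-740/18369 → turn -1·90°
n=5: pose=(8,4,E); sL=160/653, sR=32/113; mL=11856/73789, mR=-1408/73789; mL+mR=16/113 → advance +1; mR−mL=-13264/73789 → turn -1·90°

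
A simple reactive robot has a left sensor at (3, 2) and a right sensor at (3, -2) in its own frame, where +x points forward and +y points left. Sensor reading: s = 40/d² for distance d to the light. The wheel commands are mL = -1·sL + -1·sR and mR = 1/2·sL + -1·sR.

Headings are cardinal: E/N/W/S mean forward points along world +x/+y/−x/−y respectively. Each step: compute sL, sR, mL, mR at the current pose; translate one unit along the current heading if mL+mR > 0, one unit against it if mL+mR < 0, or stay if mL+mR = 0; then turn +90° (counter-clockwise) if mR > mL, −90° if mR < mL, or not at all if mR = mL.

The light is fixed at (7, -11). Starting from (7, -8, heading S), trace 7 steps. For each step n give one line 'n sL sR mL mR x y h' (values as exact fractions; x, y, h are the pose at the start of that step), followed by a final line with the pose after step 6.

n=0: pose=(7,-8,S); sL=10, sR=10; mL=-20, mR=-5; mL+mR=-25 → advance -1; mR−mL=15 → turn +1·90°
n=1: pose=(7,-7,E); sL=8/9, sR=40/13; mL=-464/117, mR=-308/117; mL+mR=-772/117 → advance -1; mR−mL=4/3 → turn +1·90°
n=2: pose=(6,-7,N); sL=20/29, sR=4/5; mL=-216/145, mR=-66/145; mL+mR=-282/145 → advance -1; mR−mL=30/29 → turn +1·90°
n=3: pose=(6,-8,W); sL=40/17, sR=40/41; mL=-2320/697, mR=140/697; mL+mR=-2180/697 → advance -1; mR−mL=60/17 → turn +1·90°
n=4: pose=(7,-8,S); sL=10, sR=10; mL=-20, mR=-5; mL+mR=-25 → advance -1; mR−mL=15 → turn +1·90°
n=5: pose=(7,-7,E); sL=8/9, sR=40/13; mL=-464/117, mR=-308/117; mL+mR=-772/117 → advance -1; mR−mL=4/3 → turn +1·90°
n=6: pose=(6,-7,N); sL=20/29, sR=4/5; mL=-216/145, mR=-66/145; mL+mR=-282/145 → advance -1; mR−mL=30/29 → turn +1·90°

0 10 10 -20 -5 7 -8 S
1 8/9 40/13 -464/117 -308/117 7 -7 E
2 20/29 4/5 -216/145 -66/145 6 -7 N
3 40/17 40/41 -2320/697 140/697 6 -8 W
4 10 10 -20 -5 7 -8 S
5 8/9 40/13 -464/117 -308/117 7 -7 E
6 20/29 4/5 -216/145 -66/145 6 -7 N
final 6 -8 W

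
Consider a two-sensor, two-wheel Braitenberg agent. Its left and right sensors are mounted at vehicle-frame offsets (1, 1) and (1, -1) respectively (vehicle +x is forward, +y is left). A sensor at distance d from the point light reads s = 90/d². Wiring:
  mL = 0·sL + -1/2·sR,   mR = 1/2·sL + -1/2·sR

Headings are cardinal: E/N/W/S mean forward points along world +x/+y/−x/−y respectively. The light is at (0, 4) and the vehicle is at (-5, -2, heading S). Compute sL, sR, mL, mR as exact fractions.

left sensor world pos  = (-4, -3); dL² = 65
right sensor world pos = (-6, -3); dR² = 85
sL = 90/65 = 18/13
sR = 90/85 = 18/17
mL = 0·sL + -1/2·sR = -9/17
mR = 1/2·sL + -1/2·sR = 36/221

18/13 18/17 -9/17 36/221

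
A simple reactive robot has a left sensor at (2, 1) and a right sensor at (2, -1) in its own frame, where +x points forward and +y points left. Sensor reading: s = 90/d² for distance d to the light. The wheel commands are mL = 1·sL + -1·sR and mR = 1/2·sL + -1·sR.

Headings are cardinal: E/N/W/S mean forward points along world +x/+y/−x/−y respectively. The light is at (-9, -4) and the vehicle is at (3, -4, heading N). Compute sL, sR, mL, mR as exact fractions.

18/25 90/173 864/4325 -693/4325

left sensor world pos  = (2, -2); dL² = 125
right sensor world pos = (4, -2); dR² = 173
sL = 90/125 = 18/25
sR = 90/173 = 90/173
mL = 1·sL + -1·sR = 864/4325
mR = 1/2·sL + -1·sR = -693/4325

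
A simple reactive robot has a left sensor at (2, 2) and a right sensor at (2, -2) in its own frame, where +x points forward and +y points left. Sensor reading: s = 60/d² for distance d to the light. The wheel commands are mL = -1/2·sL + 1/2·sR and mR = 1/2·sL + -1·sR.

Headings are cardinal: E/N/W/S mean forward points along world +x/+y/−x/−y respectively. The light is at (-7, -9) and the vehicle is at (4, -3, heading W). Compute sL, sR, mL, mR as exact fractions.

left sensor world pos  = (2, -5); dL² = 97
right sensor world pos = (2, -1); dR² = 145
sL = 60/97 = 60/97
sR = 60/145 = 12/29
mL = -1/2·sL + 1/2·sR = -288/2813
mR = 1/2·sL + -1·sR = -294/2813

60/97 12/29 -288/2813 -294/2813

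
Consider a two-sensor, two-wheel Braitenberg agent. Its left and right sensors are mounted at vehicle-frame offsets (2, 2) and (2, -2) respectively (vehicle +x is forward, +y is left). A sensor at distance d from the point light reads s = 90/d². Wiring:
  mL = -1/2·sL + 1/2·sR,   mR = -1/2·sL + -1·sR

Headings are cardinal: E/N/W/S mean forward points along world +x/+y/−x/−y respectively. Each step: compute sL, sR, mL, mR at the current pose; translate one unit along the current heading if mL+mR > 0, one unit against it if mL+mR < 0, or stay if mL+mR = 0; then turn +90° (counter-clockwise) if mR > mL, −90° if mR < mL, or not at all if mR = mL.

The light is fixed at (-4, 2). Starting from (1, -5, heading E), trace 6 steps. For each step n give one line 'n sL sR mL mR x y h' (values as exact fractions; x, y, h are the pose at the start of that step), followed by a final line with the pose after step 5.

n=0: pose=(1,-5,E); sL=45/37, sR=9/13; mL=-126/481, mR=-1251/962; mL+mR=-1503/962 → advance -1; mR−mL=-27/26 → turn -1·90°
n=1: pose=(0,-5,S); sL=10/13, sR=18/17; mL=32/221, mR=-319/221; mL+mR=-287/221 → advance -1; mR−mL=-27/17 → turn -1·90°
n=2: pose=(0,-4,W); sL=45/34, sR=9/2; mL=27/17, mR=-351/68; mL+mR=-243/68 → advance -1; mR−mL=-27/4 → turn -1·90°
n=3: pose=(1,-4,N); sL=18/5, sR=18/13; mL=-72/65, mR=-207/65; mL+mR=-279/65 → advance -1; mR−mL=-27/13 → turn -1·90°
n=4: pose=(1,-5,E); sL=45/37, sR=9/13; mL=-126/481, mR=-1251/962; mL+mR=-1503/962 → advance -1; mR−mL=-27/26 → turn -1·90°
n=5: pose=(0,-5,S); sL=10/13, sR=18/17; mL=32/221, mR=-319/221; mL+mR=-287/221 → advance -1; mR−mL=-27/17 → turn -1·90°

0 45/37 9/13 -126/481 -1251/962 1 -5 E
1 10/13 18/17 32/221 -319/221 0 -5 S
2 45/34 9/2 27/17 -351/68 0 -4 W
3 18/5 18/13 -72/65 -207/65 1 -4 N
4 45/37 9/13 -126/481 -1251/962 1 -5 E
5 10/13 18/17 32/221 -319/221 0 -5 S
final 0 -4 W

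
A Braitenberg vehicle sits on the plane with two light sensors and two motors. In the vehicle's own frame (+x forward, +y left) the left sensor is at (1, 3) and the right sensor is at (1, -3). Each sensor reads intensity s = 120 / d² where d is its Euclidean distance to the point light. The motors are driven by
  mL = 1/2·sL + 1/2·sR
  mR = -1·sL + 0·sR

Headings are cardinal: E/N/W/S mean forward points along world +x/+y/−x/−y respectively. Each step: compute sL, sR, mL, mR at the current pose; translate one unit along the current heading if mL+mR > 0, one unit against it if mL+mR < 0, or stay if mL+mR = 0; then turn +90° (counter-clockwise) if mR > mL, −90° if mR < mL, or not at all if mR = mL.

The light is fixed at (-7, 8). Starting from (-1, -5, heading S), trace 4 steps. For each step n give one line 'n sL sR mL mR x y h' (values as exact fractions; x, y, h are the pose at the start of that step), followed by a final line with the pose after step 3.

0 120/277 24/41 5784/11357 -120/277 -1 -5 S
1 60/157 60/73 6900/11461 -60/157 -1 -6 W
2 120/173 120/233 24360/40309 -120/173 -2 -6 N
3 2/3 1/3 1/2 -2/3 -2 -7 E
final -3 -7 S

n=0: pose=(-1,-5,S); sL=120/277, sR=24/41; mL=5784/11357, mR=-120/277; mL+mR=864/11357 → advance +1; mR−mL=-10704/11357 → turn -1·90°
n=1: pose=(-1,-6,W); sL=60/157, sR=60/73; mL=6900/11461, mR=-60/157; mL+mR=2520/11461 → advance +1; mR−mL=-11280/11461 → turn -1·90°
n=2: pose=(-2,-6,N); sL=120/173, sR=120/233; mL=24360/40309, mR=-120/173; mL+mR=-3600/40309 → advance -1; mR−mL=-52320/40309 → turn -1·90°
n=3: pose=(-2,-7,E); sL=2/3, sR=1/3; mL=1/2, mR=-2/3; mL+mR=-1/6 → advance -1; mR−mL=-7/6 → turn -1·90°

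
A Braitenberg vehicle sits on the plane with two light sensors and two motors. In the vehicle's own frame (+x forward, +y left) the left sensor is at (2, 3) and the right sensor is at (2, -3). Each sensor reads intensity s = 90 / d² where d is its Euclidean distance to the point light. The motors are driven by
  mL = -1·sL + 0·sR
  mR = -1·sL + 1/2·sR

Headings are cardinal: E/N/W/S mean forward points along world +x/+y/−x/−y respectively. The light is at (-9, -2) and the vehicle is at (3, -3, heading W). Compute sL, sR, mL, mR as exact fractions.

left sensor world pos  = (1, -6); dL² = 116
right sensor world pos = (1, 0); dR² = 104
sL = 90/116 = 45/58
sR = 90/104 = 45/52
mL = -1·sL + 0·sR = -45/58
mR = -1·sL + 1/2·sR = -1035/3016

45/58 45/52 -45/58 -1035/3016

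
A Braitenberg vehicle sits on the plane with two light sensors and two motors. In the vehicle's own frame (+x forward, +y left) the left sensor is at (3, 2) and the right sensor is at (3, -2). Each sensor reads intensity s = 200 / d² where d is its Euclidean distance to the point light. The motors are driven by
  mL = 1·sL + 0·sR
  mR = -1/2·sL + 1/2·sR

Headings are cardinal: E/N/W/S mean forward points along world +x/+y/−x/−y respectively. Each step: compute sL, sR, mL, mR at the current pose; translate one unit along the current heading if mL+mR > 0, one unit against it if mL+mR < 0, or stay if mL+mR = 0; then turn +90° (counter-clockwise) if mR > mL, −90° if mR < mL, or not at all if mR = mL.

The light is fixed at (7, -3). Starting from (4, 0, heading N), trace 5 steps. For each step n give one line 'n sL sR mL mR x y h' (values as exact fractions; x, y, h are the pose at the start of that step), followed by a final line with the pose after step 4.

0 200/61 200/37 200/61 2400/2257 4 0 N
1 50/9 50 50/9 200/9 4 1 E
2 40/13 200/49 40/13 320/637 5 1 N
3 4 20 4 8 5 2 E
4 200/73 40/13 200/73 160/949 6 2 N
final 6 3 E

n=0: pose=(4,0,N); sL=200/61, sR=200/37; mL=200/61, mR=2400/2257; mL+mR=9800/2257 → advance +1; mR−mL=-5000/2257 → turn -1·90°
n=1: pose=(4,1,E); sL=50/9, sR=50; mL=50/9, mR=200/9; mL+mR=250/9 → advance +1; mR−mL=50/3 → turn +1·90°
n=2: pose=(5,1,N); sL=40/13, sR=200/49; mL=40/13, mR=320/637; mL+mR=2280/637 → advance +1; mR−mL=-1640/637 → turn -1·90°
n=3: pose=(5,2,E); sL=4, sR=20; mL=4, mR=8; mL+mR=12 → advance +1; mR−mL=4 → turn +1·90°
n=4: pose=(6,2,N); sL=200/73, sR=40/13; mL=200/73, mR=160/949; mL+mR=2760/949 → advance +1; mR−mL=-2440/949 → turn -1·90°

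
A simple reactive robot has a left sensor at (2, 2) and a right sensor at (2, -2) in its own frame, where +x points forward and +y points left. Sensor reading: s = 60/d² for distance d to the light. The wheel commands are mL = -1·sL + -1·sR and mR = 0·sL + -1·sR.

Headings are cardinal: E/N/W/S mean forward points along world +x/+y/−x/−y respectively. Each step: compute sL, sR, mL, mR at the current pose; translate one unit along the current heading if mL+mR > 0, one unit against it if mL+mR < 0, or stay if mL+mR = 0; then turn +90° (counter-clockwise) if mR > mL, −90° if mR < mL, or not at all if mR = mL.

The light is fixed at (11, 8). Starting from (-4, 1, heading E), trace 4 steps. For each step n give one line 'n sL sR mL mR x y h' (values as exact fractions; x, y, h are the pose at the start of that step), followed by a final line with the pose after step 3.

n=0: pose=(-4,1,E); sL=30/97, sR=6/25; mL=-1332/2425, mR=-6/25; mL+mR=-1914/2425 → advance -1; mR−mL=30/97 → turn +1·90°
n=1: pose=(-5,1,N); sL=60/349, sR=60/221; mL=-34200/77129, mR=-60/221; mL+mR=-55140/77129 → advance -1; mR−mL=60/349 → turn +1·90°
n=2: pose=(-5,0,W); sL=15/106, sR=1/6; mL=-49/159, mR=-1/6; mL+mR=-151/318 → advance -1; mR−mL=15/106 → turn +1·90°
n=3: pose=(-4,0,S); sL=60/269, sR=60/389; mL=-39480/104641, mR=-60/389; mL+mR=-55620/104641 → advance -1; mR−mL=60/269 → turn +1·90°

0 30/97 6/25 -1332/2425 -6/25 -4 1 E
1 60/349 60/221 -34200/77129 -60/221 -5 1 N
2 15/106 1/6 -49/159 -1/6 -5 0 W
3 60/269 60/389 -39480/104641 -60/389 -4 0 S
final -4 1 E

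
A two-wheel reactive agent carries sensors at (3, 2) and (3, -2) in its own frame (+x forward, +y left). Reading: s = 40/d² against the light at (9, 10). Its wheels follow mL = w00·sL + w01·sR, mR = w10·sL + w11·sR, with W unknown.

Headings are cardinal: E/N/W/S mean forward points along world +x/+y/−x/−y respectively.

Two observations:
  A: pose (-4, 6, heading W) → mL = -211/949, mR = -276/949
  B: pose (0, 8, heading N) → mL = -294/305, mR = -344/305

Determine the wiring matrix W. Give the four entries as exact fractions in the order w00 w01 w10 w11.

obs A: pose=(-4,6,W) → sL=10/73, sR=2/13, mL=-211/949, mR=-276/949
obs B: pose=(0,8,N) → sL=20/61, sR=4/5, mL=-294/305, mR=-344/305
sensor matrix S = [[10/73, 2/13], [20/61, 4/5]]; det S = 3424/57889
solve [mL_A; mL_B] = S·[w00; w01] and [mR_A; mR_B] = S·[w10; w11]:
  w00 = -1/2, w01 = -1, w10 = -1, w11 = -1

-1/2 -1 -1 -1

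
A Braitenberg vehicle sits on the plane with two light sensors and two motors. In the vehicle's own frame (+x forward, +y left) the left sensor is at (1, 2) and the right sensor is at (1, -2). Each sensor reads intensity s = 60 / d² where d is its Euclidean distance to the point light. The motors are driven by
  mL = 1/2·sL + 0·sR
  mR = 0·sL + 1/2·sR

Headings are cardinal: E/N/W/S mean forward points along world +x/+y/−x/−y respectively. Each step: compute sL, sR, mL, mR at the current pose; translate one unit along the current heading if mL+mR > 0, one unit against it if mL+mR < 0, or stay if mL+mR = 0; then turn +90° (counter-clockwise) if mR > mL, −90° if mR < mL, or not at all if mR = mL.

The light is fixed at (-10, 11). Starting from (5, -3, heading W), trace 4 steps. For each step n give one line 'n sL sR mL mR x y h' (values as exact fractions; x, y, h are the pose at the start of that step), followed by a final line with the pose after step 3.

0 15/113 3/17 15/226 3/34 5 -3 W
1 60/481 20/123 30/481 10/123 4 -3 S
2 30/197 30/257 15/197 15/257 4 -4 E
3 12/109 12/85 6/109 6/85 5 -4 S
final 5 -5 E

n=0: pose=(5,-3,W); sL=15/113, sR=3/17; mL=15/226, mR=3/34; mL+mR=297/1921 → advance +1; mR−mL=42/1921 → turn +1·90°
n=1: pose=(4,-3,S); sL=60/481, sR=20/123; mL=30/481, mR=10/123; mL+mR=8500/59163 → advance +1; mR−mL=1120/59163 → turn +1·90°
n=2: pose=(4,-4,E); sL=30/197, sR=30/257; mL=15/197, mR=15/257; mL+mR=6810/50629 → advance +1; mR−mL=-900/50629 → turn -1·90°
n=3: pose=(5,-4,S); sL=12/109, sR=12/85; mL=6/109, mR=6/85; mL+mR=1164/9265 → advance +1; mR−mL=144/9265 → turn +1·90°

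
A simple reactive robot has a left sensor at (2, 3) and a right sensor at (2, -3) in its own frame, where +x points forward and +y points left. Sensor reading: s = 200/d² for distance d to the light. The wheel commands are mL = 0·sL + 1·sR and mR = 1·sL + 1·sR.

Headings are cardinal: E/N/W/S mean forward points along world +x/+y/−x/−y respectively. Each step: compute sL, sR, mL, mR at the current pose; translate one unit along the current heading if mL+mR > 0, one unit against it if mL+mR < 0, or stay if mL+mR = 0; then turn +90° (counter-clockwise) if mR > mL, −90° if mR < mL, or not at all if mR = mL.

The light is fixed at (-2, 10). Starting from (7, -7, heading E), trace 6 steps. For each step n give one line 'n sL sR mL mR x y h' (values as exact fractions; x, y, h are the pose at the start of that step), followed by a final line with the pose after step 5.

n=0: pose=(7,-7,E); sL=200/317, sR=200/521; mL=200/521, mR=167600/165157; mL+mR=231000/165157 → advance +1; mR−mL=200/317 → turn +1·90°
n=1: pose=(8,-7,N); sL=100/137, sR=100/197; mL=100/197, mR=33400/26989; mL+mR=47100/26989 → advance +1; mR−mL=100/137 → turn +1·90°
n=2: pose=(8,-6,W); sL=8/17, sR=200/233; mL=200/233, mR=5264/3961; mL+mR=8664/3961 → advance +1; mR−mL=8/17 → turn +1·90°
n=3: pose=(7,-6,S); sL=50/117, sR=5/9; mL=5/9, mR=115/117; mL+mR=20/13 → advance +1; mR−mL=50/117 → turn +1·90°
n=4: pose=(7,-7,E); sL=200/317, sR=200/521; mL=200/521, mR=167600/165157; mL+mR=231000/165157 → advance +1; mR−mL=200/317 → turn +1·90°
n=5: pose=(8,-7,N); sL=100/137, sR=100/197; mL=100/197, mR=33400/26989; mL+mR=47100/26989 → advance +1; mR−mL=100/137 → turn +1·90°

0 200/317 200/521 200/521 167600/165157 7 -7 E
1 100/137 100/197 100/197 33400/26989 8 -7 N
2 8/17 200/233 200/233 5264/3961 8 -6 W
3 50/117 5/9 5/9 115/117 7 -6 S
4 200/317 200/521 200/521 167600/165157 7 -7 E
5 100/137 100/197 100/197 33400/26989 8 -7 N
final 8 -6 W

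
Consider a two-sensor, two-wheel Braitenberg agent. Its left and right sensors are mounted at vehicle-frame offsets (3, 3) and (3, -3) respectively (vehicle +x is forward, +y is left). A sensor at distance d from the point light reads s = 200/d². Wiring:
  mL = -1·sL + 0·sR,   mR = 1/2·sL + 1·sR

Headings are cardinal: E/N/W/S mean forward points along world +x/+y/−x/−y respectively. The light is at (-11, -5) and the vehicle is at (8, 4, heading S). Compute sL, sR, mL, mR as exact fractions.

5/13 50/73 -5/13 1665/1898

left sensor world pos  = (11, 1); dL² = 520
right sensor world pos = (5, 1); dR² = 292
sL = 200/520 = 5/13
sR = 200/292 = 50/73
mL = -1·sL + 0·sR = -5/13
mR = 1/2·sL + 1·sR = 1665/1898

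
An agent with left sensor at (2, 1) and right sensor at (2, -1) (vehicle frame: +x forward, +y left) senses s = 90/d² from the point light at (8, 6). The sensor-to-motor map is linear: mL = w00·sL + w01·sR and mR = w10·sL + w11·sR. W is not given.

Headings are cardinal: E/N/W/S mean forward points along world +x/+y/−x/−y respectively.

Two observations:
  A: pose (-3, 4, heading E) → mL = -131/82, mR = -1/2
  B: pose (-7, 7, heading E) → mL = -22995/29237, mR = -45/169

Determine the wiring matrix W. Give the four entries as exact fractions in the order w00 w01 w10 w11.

-1 -1/2 0 -1/2

obs A: pose=(-3,4,E) → sL=45/41, sR=1, mL=-131/82, mR=-1/2
obs B: pose=(-7,7,E) → sL=90/173, sR=90/169, mL=-22995/29237, mR=-45/169
sensor matrix S = [[45/41, 1], [90/173, 90/169]]; det S = 77040/1198717
solve [mL_A; mL_B] = S·[w00; w01] and [mR_A; mR_B] = S·[w10; w11]:
  w00 = -1, w01 = -1/2, w10 = 0, w11 = -1/2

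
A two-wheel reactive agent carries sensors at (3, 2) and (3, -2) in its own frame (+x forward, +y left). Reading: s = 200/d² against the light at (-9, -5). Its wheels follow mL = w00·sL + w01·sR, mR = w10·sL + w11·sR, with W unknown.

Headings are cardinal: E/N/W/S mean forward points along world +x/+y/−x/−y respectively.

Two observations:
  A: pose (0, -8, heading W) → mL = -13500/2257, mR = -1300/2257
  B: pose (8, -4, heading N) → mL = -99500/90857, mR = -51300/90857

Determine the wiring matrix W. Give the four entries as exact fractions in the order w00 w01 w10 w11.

obs A: pose=(0,-8,W) → sL=200/61, sR=200/37, mL=-13500/2257, mR=-1300/2257
obs B: pose=(8,-4,N) → sL=200/241, sR=200/377, mL=-99500/90857, mR=-51300/90857
sensor matrix S = [[200/61, 200/37], [200/241, 200/377]]; det S = -563200000/205064249
solve [mL_A; mL_B] = S·[w00; w01] and [mR_A; mR_B] = S·[w10; w11]:
  w00 = -1, w01 = -1/2, w10 = -1, w11 = 1/2

-1 -1/2 -1 1/2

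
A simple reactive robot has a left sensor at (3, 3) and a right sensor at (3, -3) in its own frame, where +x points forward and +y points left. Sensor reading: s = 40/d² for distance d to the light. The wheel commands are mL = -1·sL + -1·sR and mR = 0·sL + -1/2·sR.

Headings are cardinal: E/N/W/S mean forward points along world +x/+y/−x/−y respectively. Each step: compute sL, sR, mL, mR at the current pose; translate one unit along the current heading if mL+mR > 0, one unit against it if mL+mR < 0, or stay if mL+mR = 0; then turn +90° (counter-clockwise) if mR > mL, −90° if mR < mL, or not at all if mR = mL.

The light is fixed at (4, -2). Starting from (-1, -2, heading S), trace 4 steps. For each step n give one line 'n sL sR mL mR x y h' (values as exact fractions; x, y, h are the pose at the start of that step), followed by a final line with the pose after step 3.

0 40/13 40/73 -3440/949 -20/73 -1 -2 S
1 2 5 -7 -5/2 -1 -1 E
2 40/97 8/5 -976/485 -4/5 -2 -1 N
3 4/9 4/9 -8/9 -2/9 -2 -2 W
final -1 -2 S

n=0: pose=(-1,-2,S); sL=40/13, sR=40/73; mL=-3440/949, mR=-20/73; mL+mR=-3700/949 → advance -1; mR−mL=3180/949 → turn +1·90°
n=1: pose=(-1,-1,E); sL=2, sR=5; mL=-7, mR=-5/2; mL+mR=-19/2 → advance -1; mR−mL=9/2 → turn +1·90°
n=2: pose=(-2,-1,N); sL=40/97, sR=8/5; mL=-976/485, mR=-4/5; mL+mR=-1364/485 → advance -1; mR−mL=588/485 → turn +1·90°
n=3: pose=(-2,-2,W); sL=4/9, sR=4/9; mL=-8/9, mR=-2/9; mL+mR=-10/9 → advance -1; mR−mL=2/3 → turn +1·90°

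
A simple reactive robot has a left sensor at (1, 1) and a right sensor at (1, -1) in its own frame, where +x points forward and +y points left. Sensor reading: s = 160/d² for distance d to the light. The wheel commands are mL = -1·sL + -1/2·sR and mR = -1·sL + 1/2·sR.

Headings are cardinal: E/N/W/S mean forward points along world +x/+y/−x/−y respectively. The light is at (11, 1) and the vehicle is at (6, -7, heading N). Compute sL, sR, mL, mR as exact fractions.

32/17 32/13 -688/221 -144/221

left sensor world pos  = (5, -6); dL² = 85
right sensor world pos = (7, -6); dR² = 65
sL = 160/85 = 32/17
sR = 160/65 = 32/13
mL = -1·sL + -1/2·sR = -688/221
mR = -1·sL + 1/2·sR = -144/221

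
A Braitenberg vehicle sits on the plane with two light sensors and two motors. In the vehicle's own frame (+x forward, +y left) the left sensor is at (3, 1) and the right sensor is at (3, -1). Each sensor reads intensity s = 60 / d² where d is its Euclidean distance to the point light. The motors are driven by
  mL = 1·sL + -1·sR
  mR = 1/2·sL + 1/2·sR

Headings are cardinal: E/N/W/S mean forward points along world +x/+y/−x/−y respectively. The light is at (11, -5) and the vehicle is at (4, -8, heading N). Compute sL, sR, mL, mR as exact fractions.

left sensor world pos  = (3, -5); dL² = 64
right sensor world pos = (5, -5); dR² = 36
sL = 60/64 = 15/16
sR = 60/36 = 5/3
mL = 1·sL + -1·sR = -35/48
mR = 1/2·sL + 1/2·sR = 125/96

15/16 5/3 -35/48 125/96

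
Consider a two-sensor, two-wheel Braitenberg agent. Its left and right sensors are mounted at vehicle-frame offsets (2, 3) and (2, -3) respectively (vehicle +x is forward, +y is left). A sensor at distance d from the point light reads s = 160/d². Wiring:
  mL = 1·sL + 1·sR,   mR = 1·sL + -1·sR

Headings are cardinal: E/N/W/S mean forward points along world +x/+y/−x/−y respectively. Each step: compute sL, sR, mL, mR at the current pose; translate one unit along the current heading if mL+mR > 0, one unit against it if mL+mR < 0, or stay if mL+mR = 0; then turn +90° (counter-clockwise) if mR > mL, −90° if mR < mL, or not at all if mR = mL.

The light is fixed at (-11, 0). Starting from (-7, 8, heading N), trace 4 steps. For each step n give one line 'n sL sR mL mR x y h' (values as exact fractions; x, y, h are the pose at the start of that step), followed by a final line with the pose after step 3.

n=0: pose=(-7,8,N); sL=160/101, sR=160/149; mL=40000/15049, mR=7680/15049; mL+mR=320/101 → advance +1; mR−mL=-320/149 → turn -1·90°
n=1: pose=(-7,9,E); sL=8/9, sR=20/9; mL=28/9, mR=-4/3; mL+mR=16/9 → advance +1; mR−mL=-40/9 → turn -1·90°
n=2: pose=(-6,9,S); sL=160/113, sR=160/53; mL=26560/5989, mR=-9600/5989; mL+mR=320/113 → advance +1; mR−mL=-320/53 → turn -1·90°
n=3: pose=(-6,8,W); sL=80/17, sR=16/13; mL=1312/221, mR=768/221; mL+mR=160/17 → advance +1; mR−mL=-32/13 → turn -1·90°

0 160/101 160/149 40000/15049 7680/15049 -7 8 N
1 8/9 20/9 28/9 -4/3 -7 9 E
2 160/113 160/53 26560/5989 -9600/5989 -6 9 S
3 80/17 16/13 1312/221 768/221 -6 8 W
final -7 8 N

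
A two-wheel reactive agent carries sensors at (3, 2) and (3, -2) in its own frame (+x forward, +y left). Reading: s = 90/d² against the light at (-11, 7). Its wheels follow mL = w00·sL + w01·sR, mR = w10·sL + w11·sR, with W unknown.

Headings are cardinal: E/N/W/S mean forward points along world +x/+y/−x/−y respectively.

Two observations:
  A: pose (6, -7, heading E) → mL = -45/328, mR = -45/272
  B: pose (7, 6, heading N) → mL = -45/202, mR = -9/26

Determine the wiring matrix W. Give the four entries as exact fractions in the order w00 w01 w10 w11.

0 -1 -1 0

obs A: pose=(6,-7,E) → sL=45/272, sR=45/328, mL=-45/328, mR=-45/272
obs B: pose=(7,6,N) → sL=9/26, sR=45/202, mL=-45/202, mR=-9/26
sensor matrix S = [[45/272, 45/328], [9/26, 45/202]]; det S = -311445/29285152
solve [mL_A; mL_B] = S·[w00; w01] and [mR_A; mR_B] = S·[w10; w11]:
  w00 = 0, w01 = -1, w10 = -1, w11 = 0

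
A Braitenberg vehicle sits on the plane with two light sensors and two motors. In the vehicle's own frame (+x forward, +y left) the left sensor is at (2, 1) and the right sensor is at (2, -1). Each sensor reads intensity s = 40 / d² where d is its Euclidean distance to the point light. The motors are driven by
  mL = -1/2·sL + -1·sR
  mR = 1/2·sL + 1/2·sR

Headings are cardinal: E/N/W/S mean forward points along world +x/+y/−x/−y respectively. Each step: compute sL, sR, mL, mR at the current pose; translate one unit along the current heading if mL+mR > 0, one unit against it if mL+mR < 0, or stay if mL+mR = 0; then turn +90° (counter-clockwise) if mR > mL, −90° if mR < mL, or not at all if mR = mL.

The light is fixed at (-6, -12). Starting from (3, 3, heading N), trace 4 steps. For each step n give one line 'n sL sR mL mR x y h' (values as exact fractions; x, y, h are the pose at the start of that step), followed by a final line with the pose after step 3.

n=0: pose=(3,3,N); sL=40/353, sR=40/389; mL=-21900/137317, mR=14840/137317; mL+mR=-20/389 → advance -1; mR−mL=36740/137317 → turn +1·90°
n=1: pose=(3,2,W); sL=20/109, sR=20/137; mL=-3550/14933, mR=2460/14933; mL+mR=-10/137 → advance -1; mR−mL=6010/14933 → turn +1·90°
n=2: pose=(4,2,S); sL=8/53, sR=8/45; mL=-604/2385, mR=392/2385; mL+mR=-4/45 → advance -1; mR−mL=332/795 → turn +1·90°
n=3: pose=(4,3,E); sL=1/10, sR=2/17; mL=-57/340, mR=37/340; mL+mR=-1/17 → advance -1; mR−mL=47/170 → turn +1·90°

0 40/353 40/389 -21900/137317 14840/137317 3 3 N
1 20/109 20/137 -3550/14933 2460/14933 3 2 W
2 8/53 8/45 -604/2385 392/2385 4 2 S
3 1/10 2/17 -57/340 37/340 4 3 E
final 3 3 N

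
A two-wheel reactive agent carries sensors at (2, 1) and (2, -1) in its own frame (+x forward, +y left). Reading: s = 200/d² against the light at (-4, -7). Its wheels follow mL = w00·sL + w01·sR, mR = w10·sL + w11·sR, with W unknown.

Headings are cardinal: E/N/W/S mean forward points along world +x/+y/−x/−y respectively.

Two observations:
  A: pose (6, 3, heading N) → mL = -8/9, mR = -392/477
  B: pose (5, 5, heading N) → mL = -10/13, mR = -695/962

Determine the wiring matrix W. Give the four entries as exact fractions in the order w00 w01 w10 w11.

obs A: pose=(6,3,N) → sL=8/9, sR=40/53, mL=-8/9, mR=-392/477
obs B: pose=(5,5,N) → sL=10/13, sR=25/37, mL=-10/13, mR=-695/962
sensor matrix S = [[8/9, 40/53], [10/13, 25/37]]; det S = 4600/229437
solve [mL_A; mL_B] = S·[w00; w01] and [mR_A; mR_B] = S·[w10; w11]:
  w00 = -1, w01 = 0, w10 = -1/2, w11 = -1/2

-1 0 -1/2 -1/2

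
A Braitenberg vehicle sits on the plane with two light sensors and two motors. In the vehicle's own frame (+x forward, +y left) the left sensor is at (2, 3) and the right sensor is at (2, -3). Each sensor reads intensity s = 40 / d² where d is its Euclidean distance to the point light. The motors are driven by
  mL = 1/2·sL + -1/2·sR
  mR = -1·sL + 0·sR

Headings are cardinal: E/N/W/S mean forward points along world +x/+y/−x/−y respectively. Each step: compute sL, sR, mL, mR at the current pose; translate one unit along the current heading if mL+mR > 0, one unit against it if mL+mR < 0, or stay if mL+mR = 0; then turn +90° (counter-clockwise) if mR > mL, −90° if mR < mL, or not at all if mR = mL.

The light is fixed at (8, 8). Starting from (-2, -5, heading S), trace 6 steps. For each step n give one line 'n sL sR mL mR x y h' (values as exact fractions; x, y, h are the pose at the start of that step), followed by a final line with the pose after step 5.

n=0: pose=(-2,-5,S); sL=20/137, sR=20/197; mL=600/26989, mR=-20/137; mL+mR=-3340/26989 → advance -1; mR−mL=-4540/26989 → turn -1·90°
n=1: pose=(-2,-4,W); sL=40/369, sR=8/45; mL=-64/1845, mR=-40/369; mL+mR=-88/615 → advance -1; mR−mL=-136/1845 → turn -1·90°
n=2: pose=(-1,-4,N); sL=10/61, sR=5/17; mL=-135/2074, mR=-10/61; mL+mR=-475/2074 → advance -1; mR−mL=-205/2074 → turn -1·90°
n=3: pose=(-1,-5,E); sL=40/149, sR=8/61; mL=624/9089, mR=-40/149; mL+mR=-1816/9089 → advance -1; mR−mL=-3064/9089 → turn -1·90°
n=4: pose=(-2,-5,S); sL=20/137, sR=20/197; mL=600/26989, mR=-20/137; mL+mR=-3340/26989 → advance -1; mR−mL=-4540/26989 → turn -1·90°
n=5: pose=(-2,-4,W); sL=40/369, sR=8/45; mL=-64/1845, mR=-40/369; mL+mR=-88/615 → advance -1; mR−mL=-136/1845 → turn -1·90°

0 20/137 20/197 600/26989 -20/137 -2 -5 S
1 40/369 8/45 -64/1845 -40/369 -2 -4 W
2 10/61 5/17 -135/2074 -10/61 -1 -4 N
3 40/149 8/61 624/9089 -40/149 -1 -5 E
4 20/137 20/197 600/26989 -20/137 -2 -5 S
5 40/369 8/45 -64/1845 -40/369 -2 -4 W
final -1 -4 N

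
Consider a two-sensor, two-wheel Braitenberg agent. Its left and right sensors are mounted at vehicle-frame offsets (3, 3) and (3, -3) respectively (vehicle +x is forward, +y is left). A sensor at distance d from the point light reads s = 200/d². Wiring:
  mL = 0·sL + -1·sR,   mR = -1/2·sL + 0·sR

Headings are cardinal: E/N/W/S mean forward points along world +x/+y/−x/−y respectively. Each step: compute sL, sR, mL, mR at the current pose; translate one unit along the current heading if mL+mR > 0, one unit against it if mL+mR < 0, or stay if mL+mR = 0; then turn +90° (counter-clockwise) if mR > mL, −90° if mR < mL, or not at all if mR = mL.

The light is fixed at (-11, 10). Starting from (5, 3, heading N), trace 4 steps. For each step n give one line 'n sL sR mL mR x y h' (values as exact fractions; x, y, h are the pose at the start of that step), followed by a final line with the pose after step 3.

n=0: pose=(5,3,N); sL=40/37, sR=200/377; mL=-200/377, mR=-20/37; mL+mR=-14940/13949 → advance -1; mR−mL=-140/13949 → turn -1·90°
n=1: pose=(5,2,E); sL=100/193, sR=100/241; mL=-100/241, mR=-50/193; mL+mR=-31350/46513 → advance -1; mR−mL=7250/46513 → turn +1·90°
n=2: pose=(4,2,N); sL=200/169, sR=200/349; mL=-200/349, mR=-100/169; mL+mR=-68700/58981 → advance -1; mR−mL=-1100/58981 → turn -1·90°
n=3: pose=(4,1,E); sL=5/9, sR=50/117; mL=-50/117, mR=-5/18; mL+mR=-55/78 → advance -1; mR−mL=35/234 → turn +1·90°

0 40/37 200/377 -200/377 -20/37 5 3 N
1 100/193 100/241 -100/241 -50/193 5 2 E
2 200/169 200/349 -200/349 -100/169 4 2 N
3 5/9 50/117 -50/117 -5/18 4 1 E
final 3 1 N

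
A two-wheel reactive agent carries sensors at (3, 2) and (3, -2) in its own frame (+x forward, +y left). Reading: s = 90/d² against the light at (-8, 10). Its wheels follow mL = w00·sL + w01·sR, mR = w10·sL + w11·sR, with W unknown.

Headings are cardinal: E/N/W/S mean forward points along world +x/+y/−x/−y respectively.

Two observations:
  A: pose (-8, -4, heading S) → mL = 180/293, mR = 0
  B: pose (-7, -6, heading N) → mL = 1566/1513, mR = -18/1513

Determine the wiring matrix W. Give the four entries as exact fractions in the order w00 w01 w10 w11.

1 1 -1/2 1/2

obs A: pose=(-8,-4,S) → sL=90/293, sR=90/293, mL=180/293, mR=0
obs B: pose=(-7,-6,N) → sL=9/17, sR=45/89, mL=1566/1513, mR=-18/1513
sensor matrix S = [[90/293, 90/293], [9/17, 45/89]]; det S = -3240/443309
solve [mL_A; mL_B] = S·[w00; w01] and [mR_A; mR_B] = S·[w10; w11]:
  w00 = 1, w01 = 1, w10 = -1/2, w11 = 1/2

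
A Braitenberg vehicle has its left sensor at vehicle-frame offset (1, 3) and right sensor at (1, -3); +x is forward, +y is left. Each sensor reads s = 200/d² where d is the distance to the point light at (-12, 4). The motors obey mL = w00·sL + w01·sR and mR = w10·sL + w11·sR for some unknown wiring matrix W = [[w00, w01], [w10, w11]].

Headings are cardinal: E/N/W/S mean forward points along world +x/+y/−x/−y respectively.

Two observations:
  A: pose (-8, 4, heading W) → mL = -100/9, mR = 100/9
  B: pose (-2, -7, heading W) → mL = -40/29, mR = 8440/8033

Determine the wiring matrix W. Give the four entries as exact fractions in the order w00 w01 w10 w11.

obs A: pose=(-8,4,W) → sL=100/9, sR=100/9, mL=-100/9, mR=100/9
obs B: pose=(-2,-7,W) → sL=200/277, sR=40/29, mL=-40/29, mR=8440/8033
sensor matrix S = [[100/9, 100/9], [200/277, 40/29]]; det S = 176000/24099
solve [mL_A; mL_B] = S·[w00; w01] and [mR_A; mR_B] = S·[w10; w11]:
  w00 = 0, w01 = -1, w10 = 1/2, w11 = 1/2

0 -1 1/2 1/2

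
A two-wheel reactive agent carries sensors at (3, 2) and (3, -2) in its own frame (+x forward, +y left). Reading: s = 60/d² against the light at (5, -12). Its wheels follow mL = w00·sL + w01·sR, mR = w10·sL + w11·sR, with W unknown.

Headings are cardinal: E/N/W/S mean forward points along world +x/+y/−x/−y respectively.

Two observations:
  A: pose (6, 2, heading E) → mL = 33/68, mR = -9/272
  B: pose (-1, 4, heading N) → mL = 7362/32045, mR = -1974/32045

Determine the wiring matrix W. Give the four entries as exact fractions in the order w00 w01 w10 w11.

1/2 1 -1 1/2

obs A: pose=(6,2,E) → sL=15/68, sR=3/8, mL=33/68, mR=-9/272
obs B: pose=(-1,4,N) → sL=12/85, sR=60/377, mL=7362/32045, mR=-1974/32045
sensor matrix S = [[15/68, 3/8], [12/85, 60/377]]; det S = -1143/64090
solve [mL_A; mL_B] = S·[w00; w01] and [mR_A; mR_B] = S·[w10; w11]:
  w00 = 1/2, w01 = 1, w10 = -1, w11 = 1/2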